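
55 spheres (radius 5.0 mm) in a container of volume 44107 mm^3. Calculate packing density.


V_sphere = 4/3*pi*5.0^3 = 523.5988 mm^3
Total V = 55*523.5988 = 28797.934 mm^3
PD = 28797.934 / 44107 = 0.653

0.653


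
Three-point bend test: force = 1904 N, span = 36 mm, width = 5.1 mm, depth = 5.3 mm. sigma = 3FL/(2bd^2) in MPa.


sigma = 3*1904*36/(2*5.1*5.3^2) = 717.7 MPa

717.7


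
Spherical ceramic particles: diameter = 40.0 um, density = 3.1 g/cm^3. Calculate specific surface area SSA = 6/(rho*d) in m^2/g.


SSA = 6 / (3.1 * 40.0) = 0.048 m^2/g

0.048


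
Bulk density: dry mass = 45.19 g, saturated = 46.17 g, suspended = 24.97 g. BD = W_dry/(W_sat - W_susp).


BD = 45.19 / (46.17 - 24.97) = 45.19 / 21.2 = 2.132 g/cm^3

2.132


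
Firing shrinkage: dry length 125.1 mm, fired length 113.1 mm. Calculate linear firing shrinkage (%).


FS = (125.1 - 113.1) / 125.1 * 100 = 9.59%

9.59


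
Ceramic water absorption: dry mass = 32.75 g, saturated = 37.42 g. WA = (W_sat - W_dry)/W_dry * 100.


WA = (37.42 - 32.75) / 32.75 * 100 = 14.26%

14.26


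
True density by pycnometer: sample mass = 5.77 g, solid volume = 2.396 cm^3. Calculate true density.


TD = 5.77 / 2.396 = 2.408 g/cm^3

2.408


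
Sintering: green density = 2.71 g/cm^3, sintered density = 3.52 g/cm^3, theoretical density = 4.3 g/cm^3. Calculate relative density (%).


Relative = 3.52 / 4.3 * 100 = 81.9%

81.9


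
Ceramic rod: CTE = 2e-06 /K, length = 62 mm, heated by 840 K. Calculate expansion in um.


dL = 2e-06 * 62 * 840 * 1000 = 104.16 um

104.16


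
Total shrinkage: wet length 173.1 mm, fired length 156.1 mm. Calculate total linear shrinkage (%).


TS = (173.1 - 156.1) / 173.1 * 100 = 9.82%

9.82


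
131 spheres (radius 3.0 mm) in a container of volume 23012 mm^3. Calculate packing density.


V_sphere = 4/3*pi*3.0^3 = 113.0973 mm^3
Total V = 131*113.0973 = 14815.7463 mm^3
PD = 14815.7463 / 23012 = 0.644

0.644


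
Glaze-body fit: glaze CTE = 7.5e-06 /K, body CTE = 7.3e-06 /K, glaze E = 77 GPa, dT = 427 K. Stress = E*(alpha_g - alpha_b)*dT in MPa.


Stress = 77*1000*(7.5e-06 - 7.3e-06)*427 = 6.6 MPa

6.6


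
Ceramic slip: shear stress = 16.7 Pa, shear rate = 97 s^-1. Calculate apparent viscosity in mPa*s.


eta = tau/gamma * 1000 = 16.7/97 * 1000 = 172.2 mPa*s

172.2


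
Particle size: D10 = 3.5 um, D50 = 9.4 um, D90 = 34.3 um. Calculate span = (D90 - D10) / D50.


Span = (34.3 - 3.5) / 9.4 = 30.8 / 9.4 = 3.277

3.277


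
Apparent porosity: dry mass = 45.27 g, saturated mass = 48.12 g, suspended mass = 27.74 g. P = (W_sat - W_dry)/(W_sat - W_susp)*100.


P = (48.12 - 45.27) / (48.12 - 27.74) * 100 = 2.85 / 20.38 * 100 = 14.0%

14.0


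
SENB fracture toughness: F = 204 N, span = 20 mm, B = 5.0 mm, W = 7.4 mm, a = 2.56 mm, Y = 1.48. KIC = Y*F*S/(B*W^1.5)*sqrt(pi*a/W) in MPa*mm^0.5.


KIC = 1.48*204*20/(5.0*7.4^1.5)*sqrt(pi*2.56/7.4) = 62.54

62.54


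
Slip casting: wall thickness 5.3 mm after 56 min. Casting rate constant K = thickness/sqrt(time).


K = 5.3 / sqrt(56) = 5.3 / 7.4833 = 0.708 mm/min^0.5

0.708


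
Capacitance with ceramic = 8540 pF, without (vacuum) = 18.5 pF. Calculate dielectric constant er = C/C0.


er = 8540 / 18.5 = 461.62

461.62


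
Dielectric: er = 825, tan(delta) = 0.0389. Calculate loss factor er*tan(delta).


Loss = 825 * 0.0389 = 32.093

32.093


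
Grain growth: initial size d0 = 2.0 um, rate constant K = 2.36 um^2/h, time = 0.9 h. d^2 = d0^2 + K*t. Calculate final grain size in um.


d^2 = 2.0^2 + 2.36*0.9 = 6.124
d = sqrt(6.124) = 2.47 um

2.47


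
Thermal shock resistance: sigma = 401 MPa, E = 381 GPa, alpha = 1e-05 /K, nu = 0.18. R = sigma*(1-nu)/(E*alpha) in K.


R = 401*(1-0.18)/(381*1000*1e-05) = 86 K

86


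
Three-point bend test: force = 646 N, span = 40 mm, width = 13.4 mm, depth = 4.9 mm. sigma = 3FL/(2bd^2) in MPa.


sigma = 3*646*40/(2*13.4*4.9^2) = 120.5 MPa

120.5


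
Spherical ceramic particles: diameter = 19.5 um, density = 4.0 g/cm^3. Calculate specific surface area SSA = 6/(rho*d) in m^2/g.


SSA = 6 / (4.0 * 19.5) = 0.077 m^2/g

0.077


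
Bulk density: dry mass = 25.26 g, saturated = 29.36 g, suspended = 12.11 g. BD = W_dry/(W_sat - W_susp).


BD = 25.26 / (29.36 - 12.11) = 25.26 / 17.25 = 1.464 g/cm^3

1.464


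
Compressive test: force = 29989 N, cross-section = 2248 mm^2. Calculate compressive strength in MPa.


CS = 29989 / 2248 = 13.3 MPa

13.3


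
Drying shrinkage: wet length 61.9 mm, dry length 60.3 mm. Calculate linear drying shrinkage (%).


DS = (61.9 - 60.3) / 61.9 * 100 = 2.58%

2.58


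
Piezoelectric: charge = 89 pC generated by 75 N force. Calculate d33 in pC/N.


d33 = 89 / 75 = 1.2 pC/N

1.2


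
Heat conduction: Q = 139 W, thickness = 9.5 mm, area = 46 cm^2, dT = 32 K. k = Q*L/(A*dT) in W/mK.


k = 139*9.5/1000/(46/10000*32) = 8.97 W/mK

8.97


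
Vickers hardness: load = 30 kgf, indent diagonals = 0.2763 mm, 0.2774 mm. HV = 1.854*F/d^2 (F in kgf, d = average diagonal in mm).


d_avg = (0.2763+0.2774)/2 = 0.27685 mm
HV = 1.854*30/0.27685^2 = 726

726


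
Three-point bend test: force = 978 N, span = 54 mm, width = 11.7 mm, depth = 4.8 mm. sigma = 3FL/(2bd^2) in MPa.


sigma = 3*978*54/(2*11.7*4.8^2) = 293.9 MPa

293.9


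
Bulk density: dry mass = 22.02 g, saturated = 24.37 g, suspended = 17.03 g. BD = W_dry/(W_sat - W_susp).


BD = 22.02 / (24.37 - 17.03) = 22.02 / 7.34 = 3.0 g/cm^3

3.0


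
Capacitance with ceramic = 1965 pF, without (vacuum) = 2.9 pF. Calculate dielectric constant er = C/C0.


er = 1965 / 2.9 = 677.59

677.59


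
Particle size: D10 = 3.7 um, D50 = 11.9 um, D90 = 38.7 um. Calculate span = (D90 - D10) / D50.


Span = (38.7 - 3.7) / 11.9 = 35.0 / 11.9 = 2.941

2.941


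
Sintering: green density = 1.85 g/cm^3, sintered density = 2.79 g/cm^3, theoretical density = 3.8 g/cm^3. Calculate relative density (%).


Relative = 2.79 / 3.8 * 100 = 73.4%

73.4


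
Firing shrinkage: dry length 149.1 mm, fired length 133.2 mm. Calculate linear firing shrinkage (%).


FS = (149.1 - 133.2) / 149.1 * 100 = 10.66%

10.66


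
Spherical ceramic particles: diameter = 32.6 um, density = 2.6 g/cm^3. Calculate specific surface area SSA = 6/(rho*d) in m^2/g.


SSA = 6 / (2.6 * 32.6) = 0.071 m^2/g

0.071


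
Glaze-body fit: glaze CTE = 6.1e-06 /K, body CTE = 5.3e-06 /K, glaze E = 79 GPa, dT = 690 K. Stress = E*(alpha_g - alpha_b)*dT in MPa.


Stress = 79*1000*(6.1e-06 - 5.3e-06)*690 = 43.6 MPa

43.6


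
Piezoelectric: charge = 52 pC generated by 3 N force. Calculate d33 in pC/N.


d33 = 52 / 3 = 17.3 pC/N

17.3


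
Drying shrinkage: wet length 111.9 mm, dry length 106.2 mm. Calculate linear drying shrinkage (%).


DS = (111.9 - 106.2) / 111.9 * 100 = 5.09%

5.09


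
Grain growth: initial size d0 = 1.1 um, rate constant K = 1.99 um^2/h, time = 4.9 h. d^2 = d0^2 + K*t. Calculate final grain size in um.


d^2 = 1.1^2 + 1.99*4.9 = 10.961
d = sqrt(10.961) = 3.31 um

3.31


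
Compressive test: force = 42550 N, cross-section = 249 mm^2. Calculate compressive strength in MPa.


CS = 42550 / 249 = 170.9 MPa

170.9


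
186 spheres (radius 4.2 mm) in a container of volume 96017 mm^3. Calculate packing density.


V_sphere = 4/3*pi*4.2^3 = 310.3391 mm^3
Total V = 186*310.3391 = 57723.0726 mm^3
PD = 57723.0726 / 96017 = 0.601

0.601


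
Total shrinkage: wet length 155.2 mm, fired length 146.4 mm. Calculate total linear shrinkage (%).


TS = (155.2 - 146.4) / 155.2 * 100 = 5.67%

5.67


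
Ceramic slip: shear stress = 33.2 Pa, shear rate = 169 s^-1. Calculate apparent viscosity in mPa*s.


eta = tau/gamma * 1000 = 33.2/169 * 1000 = 196.4 mPa*s

196.4


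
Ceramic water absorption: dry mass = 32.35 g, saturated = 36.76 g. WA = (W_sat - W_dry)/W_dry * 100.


WA = (36.76 - 32.35) / 32.35 * 100 = 13.63%

13.63


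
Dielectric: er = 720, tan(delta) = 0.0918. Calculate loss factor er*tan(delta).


Loss = 720 * 0.0918 = 66.096

66.096


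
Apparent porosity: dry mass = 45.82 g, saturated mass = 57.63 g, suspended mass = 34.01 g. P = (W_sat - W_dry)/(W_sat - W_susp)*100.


P = (57.63 - 45.82) / (57.63 - 34.01) * 100 = 11.81 / 23.62 * 100 = 50.0%

50.0


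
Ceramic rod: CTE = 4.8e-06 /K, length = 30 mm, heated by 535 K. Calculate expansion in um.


dL = 4.8e-06 * 30 * 535 * 1000 = 77.04 um

77.04


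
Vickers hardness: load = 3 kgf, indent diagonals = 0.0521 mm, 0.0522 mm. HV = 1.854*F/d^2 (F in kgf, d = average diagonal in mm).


d_avg = (0.0521+0.0522)/2 = 0.05215 mm
HV = 1.854*3/0.05215^2 = 2045

2045


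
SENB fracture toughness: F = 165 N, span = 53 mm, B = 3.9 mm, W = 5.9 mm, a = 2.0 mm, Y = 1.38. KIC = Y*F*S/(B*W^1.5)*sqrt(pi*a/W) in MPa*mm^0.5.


KIC = 1.38*165*53/(3.9*5.9^1.5)*sqrt(pi*2.0/5.9) = 222.82

222.82


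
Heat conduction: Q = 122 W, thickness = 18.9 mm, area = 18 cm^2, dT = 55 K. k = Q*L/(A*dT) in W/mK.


k = 122*18.9/1000/(18/10000*55) = 23.29 W/mK

23.29


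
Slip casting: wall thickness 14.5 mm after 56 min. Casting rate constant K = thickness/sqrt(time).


K = 14.5 / sqrt(56) = 14.5 / 7.4833 = 1.938 mm/min^0.5

1.938


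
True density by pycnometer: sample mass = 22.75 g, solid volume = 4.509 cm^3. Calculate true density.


TD = 22.75 / 4.509 = 5.045 g/cm^3

5.045


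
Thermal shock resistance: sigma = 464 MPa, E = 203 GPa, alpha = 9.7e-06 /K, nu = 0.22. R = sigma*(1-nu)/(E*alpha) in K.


R = 464*(1-0.22)/(203*1000*9.7e-06) = 184 K

184


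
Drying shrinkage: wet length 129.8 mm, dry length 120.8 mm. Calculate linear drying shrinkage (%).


DS = (129.8 - 120.8) / 129.8 * 100 = 6.93%

6.93


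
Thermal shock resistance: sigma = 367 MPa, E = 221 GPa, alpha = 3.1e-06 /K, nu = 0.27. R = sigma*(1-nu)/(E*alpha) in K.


R = 367*(1-0.27)/(221*1000*3.1e-06) = 391 K

391


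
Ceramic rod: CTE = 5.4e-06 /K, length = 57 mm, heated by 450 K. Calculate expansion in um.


dL = 5.4e-06 * 57 * 450 * 1000 = 138.51 um

138.51


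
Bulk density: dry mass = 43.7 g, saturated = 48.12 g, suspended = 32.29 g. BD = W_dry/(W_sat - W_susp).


BD = 43.7 / (48.12 - 32.29) = 43.7 / 15.83 = 2.761 g/cm^3

2.761


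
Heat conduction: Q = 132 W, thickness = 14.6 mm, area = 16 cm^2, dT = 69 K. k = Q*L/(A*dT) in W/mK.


k = 132*14.6/1000/(16/10000*69) = 17.46 W/mK

17.46


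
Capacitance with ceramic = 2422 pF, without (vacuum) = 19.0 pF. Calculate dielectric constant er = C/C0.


er = 2422 / 19.0 = 127.47

127.47


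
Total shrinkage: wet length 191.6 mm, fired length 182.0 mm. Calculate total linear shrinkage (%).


TS = (191.6 - 182.0) / 191.6 * 100 = 5.01%

5.01


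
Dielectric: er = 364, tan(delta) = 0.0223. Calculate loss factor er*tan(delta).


Loss = 364 * 0.0223 = 8.117

8.117


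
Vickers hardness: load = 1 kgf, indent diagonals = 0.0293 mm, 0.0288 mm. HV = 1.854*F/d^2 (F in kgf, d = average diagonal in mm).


d_avg = (0.0293+0.0288)/2 = 0.02905 mm
HV = 1.854*1/0.02905^2 = 2197

2197


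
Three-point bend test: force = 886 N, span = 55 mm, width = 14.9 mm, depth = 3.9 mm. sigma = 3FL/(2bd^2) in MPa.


sigma = 3*886*55/(2*14.9*3.9^2) = 322.5 MPa

322.5


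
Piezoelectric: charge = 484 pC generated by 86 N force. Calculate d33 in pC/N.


d33 = 484 / 86 = 5.6 pC/N

5.6


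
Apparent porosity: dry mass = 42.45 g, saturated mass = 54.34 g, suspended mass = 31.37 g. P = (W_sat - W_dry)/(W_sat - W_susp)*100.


P = (54.34 - 42.45) / (54.34 - 31.37) * 100 = 11.89 / 22.97 * 100 = 51.8%

51.8


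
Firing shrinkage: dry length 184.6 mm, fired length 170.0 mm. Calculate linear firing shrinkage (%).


FS = (184.6 - 170.0) / 184.6 * 100 = 7.91%

7.91


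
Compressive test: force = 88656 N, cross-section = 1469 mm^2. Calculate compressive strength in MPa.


CS = 88656 / 1469 = 60.4 MPa

60.4


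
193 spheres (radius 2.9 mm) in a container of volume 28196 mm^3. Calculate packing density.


V_sphere = 4/3*pi*2.9^3 = 102.1604 mm^3
Total V = 193*102.1604 = 19716.9572 mm^3
PD = 19716.9572 / 28196 = 0.699

0.699


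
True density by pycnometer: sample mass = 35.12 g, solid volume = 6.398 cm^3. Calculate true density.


TD = 35.12 / 6.398 = 5.489 g/cm^3

5.489


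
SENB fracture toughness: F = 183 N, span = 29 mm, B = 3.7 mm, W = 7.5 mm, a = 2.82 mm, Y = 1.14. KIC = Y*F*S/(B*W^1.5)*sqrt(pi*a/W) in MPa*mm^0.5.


KIC = 1.14*183*29/(3.7*7.5^1.5)*sqrt(pi*2.82/7.5) = 86.52

86.52


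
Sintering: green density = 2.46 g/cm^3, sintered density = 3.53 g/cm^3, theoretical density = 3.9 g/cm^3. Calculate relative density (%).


Relative = 3.53 / 3.9 * 100 = 90.5%

90.5


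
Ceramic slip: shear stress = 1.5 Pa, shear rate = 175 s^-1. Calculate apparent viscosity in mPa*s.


eta = tau/gamma * 1000 = 1.5/175 * 1000 = 8.6 mPa*s

8.6


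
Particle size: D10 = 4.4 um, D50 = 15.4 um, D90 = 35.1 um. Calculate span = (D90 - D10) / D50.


Span = (35.1 - 4.4) / 15.4 = 30.7 / 15.4 = 1.994

1.994


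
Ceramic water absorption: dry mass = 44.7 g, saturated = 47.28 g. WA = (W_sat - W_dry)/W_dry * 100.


WA = (47.28 - 44.7) / 44.7 * 100 = 5.77%

5.77


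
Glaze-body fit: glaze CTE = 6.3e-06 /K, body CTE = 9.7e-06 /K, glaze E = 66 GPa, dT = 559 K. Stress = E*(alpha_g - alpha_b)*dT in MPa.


Stress = 66*1000*(6.3e-06 - 9.7e-06)*559 = -125.4 MPa

-125.4


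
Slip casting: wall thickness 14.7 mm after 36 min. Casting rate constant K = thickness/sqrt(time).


K = 14.7 / sqrt(36) = 14.7 / 6.0 = 2.45 mm/min^0.5

2.45


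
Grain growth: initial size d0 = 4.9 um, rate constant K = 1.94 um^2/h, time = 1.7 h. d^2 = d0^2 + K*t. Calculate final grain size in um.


d^2 = 4.9^2 + 1.94*1.7 = 27.308
d = sqrt(27.308) = 5.23 um

5.23


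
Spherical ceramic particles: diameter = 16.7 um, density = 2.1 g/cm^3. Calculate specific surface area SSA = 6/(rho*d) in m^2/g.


SSA = 6 / (2.1 * 16.7) = 0.171 m^2/g

0.171


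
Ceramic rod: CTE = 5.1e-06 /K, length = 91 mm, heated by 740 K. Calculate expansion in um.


dL = 5.1e-06 * 91 * 740 * 1000 = 343.434 um

343.434


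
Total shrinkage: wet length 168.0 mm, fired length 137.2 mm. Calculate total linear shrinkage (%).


TS = (168.0 - 137.2) / 168.0 * 100 = 18.33%

18.33


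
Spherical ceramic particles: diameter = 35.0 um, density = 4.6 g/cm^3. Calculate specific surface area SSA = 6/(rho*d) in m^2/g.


SSA = 6 / (4.6 * 35.0) = 0.037 m^2/g

0.037


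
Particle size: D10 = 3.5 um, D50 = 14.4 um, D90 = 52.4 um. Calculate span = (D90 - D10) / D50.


Span = (52.4 - 3.5) / 14.4 = 48.9 / 14.4 = 3.396

3.396


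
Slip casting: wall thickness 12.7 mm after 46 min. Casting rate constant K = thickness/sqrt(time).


K = 12.7 / sqrt(46) = 12.7 / 6.7823 = 1.873 mm/min^0.5

1.873


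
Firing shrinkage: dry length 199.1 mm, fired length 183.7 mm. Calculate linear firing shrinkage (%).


FS = (199.1 - 183.7) / 199.1 * 100 = 7.73%

7.73


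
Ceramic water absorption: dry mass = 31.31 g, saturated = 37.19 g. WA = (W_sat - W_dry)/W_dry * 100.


WA = (37.19 - 31.31) / 31.31 * 100 = 18.78%

18.78


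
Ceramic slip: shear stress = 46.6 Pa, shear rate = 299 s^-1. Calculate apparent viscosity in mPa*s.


eta = tau/gamma * 1000 = 46.6/299 * 1000 = 155.9 mPa*s

155.9


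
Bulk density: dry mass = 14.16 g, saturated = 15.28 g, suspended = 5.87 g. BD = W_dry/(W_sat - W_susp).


BD = 14.16 / (15.28 - 5.87) = 14.16 / 9.41 = 1.505 g/cm^3

1.505


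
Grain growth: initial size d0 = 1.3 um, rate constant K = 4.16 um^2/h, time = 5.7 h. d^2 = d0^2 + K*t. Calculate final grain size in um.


d^2 = 1.3^2 + 4.16*5.7 = 25.402
d = sqrt(25.402) = 5.04 um

5.04


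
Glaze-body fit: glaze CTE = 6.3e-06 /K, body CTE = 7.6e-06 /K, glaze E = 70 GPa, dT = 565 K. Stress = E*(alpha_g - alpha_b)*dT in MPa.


Stress = 70*1000*(6.3e-06 - 7.6e-06)*565 = -51.4 MPa

-51.4


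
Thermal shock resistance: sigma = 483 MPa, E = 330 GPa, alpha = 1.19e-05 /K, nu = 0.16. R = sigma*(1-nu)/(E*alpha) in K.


R = 483*(1-0.16)/(330*1000*1.19e-05) = 103 K

103


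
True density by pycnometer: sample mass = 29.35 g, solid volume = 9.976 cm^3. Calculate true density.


TD = 29.35 / 9.976 = 2.942 g/cm^3

2.942


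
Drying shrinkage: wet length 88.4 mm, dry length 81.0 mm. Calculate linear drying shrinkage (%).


DS = (88.4 - 81.0) / 88.4 * 100 = 8.37%

8.37


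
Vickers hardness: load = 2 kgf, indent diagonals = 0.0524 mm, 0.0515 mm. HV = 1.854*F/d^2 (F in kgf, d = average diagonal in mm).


d_avg = (0.0524+0.0515)/2 = 0.05195 mm
HV = 1.854*2/0.05195^2 = 1374

1374


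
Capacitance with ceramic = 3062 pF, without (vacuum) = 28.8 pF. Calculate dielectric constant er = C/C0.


er = 3062 / 28.8 = 106.32

106.32


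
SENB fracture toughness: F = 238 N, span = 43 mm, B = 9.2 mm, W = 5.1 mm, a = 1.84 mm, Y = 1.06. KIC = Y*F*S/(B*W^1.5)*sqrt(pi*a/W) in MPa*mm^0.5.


KIC = 1.06*238*43/(9.2*5.1^1.5)*sqrt(pi*1.84/5.1) = 109.0

109.0


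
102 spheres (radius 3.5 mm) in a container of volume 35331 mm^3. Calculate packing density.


V_sphere = 4/3*pi*3.5^3 = 179.5944 mm^3
Total V = 102*179.5944 = 18318.6288 mm^3
PD = 18318.6288 / 35331 = 0.518

0.518


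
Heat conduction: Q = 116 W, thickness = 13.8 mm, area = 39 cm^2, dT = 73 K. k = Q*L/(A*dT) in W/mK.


k = 116*13.8/1000/(39/10000*73) = 5.62 W/mK

5.62


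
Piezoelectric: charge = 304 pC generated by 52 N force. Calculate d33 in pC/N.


d33 = 304 / 52 = 5.8 pC/N

5.8


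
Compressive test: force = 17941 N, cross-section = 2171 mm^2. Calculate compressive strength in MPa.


CS = 17941 / 2171 = 8.3 MPa

8.3


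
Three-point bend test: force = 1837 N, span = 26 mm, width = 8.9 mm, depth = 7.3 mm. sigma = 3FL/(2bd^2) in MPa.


sigma = 3*1837*26/(2*8.9*7.3^2) = 151.1 MPa

151.1


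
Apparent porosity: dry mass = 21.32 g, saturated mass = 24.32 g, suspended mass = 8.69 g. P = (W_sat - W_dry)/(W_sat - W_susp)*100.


P = (24.32 - 21.32) / (24.32 - 8.69) * 100 = 3.0 / 15.63 * 100 = 19.2%

19.2


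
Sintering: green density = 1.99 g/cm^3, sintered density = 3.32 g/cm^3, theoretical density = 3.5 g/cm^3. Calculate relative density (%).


Relative = 3.32 / 3.5 * 100 = 94.9%

94.9


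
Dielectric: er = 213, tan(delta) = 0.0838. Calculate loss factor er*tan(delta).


Loss = 213 * 0.0838 = 17.849

17.849


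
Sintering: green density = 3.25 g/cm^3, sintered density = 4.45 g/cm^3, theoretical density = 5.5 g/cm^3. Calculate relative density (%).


Relative = 4.45 / 5.5 * 100 = 80.9%

80.9


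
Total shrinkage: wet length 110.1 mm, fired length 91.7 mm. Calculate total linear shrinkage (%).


TS = (110.1 - 91.7) / 110.1 * 100 = 16.71%

16.71


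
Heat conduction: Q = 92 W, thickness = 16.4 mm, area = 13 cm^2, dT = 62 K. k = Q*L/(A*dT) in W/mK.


k = 92*16.4/1000/(13/10000*62) = 18.72 W/mK

18.72


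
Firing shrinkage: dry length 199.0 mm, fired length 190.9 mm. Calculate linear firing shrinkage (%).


FS = (199.0 - 190.9) / 199.0 * 100 = 4.07%

4.07


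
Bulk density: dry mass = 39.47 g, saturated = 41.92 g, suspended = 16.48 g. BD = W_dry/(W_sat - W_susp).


BD = 39.47 / (41.92 - 16.48) = 39.47 / 25.44 = 1.551 g/cm^3

1.551


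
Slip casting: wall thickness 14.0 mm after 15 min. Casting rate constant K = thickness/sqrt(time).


K = 14.0 / sqrt(15) = 14.0 / 3.873 = 3.615 mm/min^0.5

3.615


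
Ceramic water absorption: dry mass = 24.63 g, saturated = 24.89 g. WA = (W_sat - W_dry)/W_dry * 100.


WA = (24.89 - 24.63) / 24.63 * 100 = 1.06%

1.06


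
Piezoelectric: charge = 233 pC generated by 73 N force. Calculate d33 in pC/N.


d33 = 233 / 73 = 3.2 pC/N

3.2


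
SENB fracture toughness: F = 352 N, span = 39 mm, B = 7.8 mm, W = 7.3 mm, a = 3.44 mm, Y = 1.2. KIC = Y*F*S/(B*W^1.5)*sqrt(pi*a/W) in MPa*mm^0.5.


KIC = 1.2*352*39/(7.8*7.3^1.5)*sqrt(pi*3.44/7.3) = 130.29

130.29


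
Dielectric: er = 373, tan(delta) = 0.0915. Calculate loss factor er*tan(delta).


Loss = 373 * 0.0915 = 34.13

34.13


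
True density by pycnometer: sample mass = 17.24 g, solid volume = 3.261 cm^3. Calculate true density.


TD = 17.24 / 3.261 = 5.287 g/cm^3

5.287


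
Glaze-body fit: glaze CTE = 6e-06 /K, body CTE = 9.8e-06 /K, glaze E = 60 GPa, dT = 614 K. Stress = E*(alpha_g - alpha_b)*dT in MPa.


Stress = 60*1000*(6e-06 - 9.8e-06)*614 = -140.0 MPa

-140.0


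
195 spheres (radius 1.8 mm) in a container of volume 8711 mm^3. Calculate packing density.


V_sphere = 4/3*pi*1.8^3 = 24.429 mm^3
Total V = 195*24.429 = 4763.655 mm^3
PD = 4763.655 / 8711 = 0.547

0.547


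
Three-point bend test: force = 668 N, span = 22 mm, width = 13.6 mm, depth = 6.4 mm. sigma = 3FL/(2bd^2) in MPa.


sigma = 3*668*22/(2*13.6*6.4^2) = 39.6 MPa

39.6


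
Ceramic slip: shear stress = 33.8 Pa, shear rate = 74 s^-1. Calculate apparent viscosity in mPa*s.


eta = tau/gamma * 1000 = 33.8/74 * 1000 = 456.8 mPa*s

456.8


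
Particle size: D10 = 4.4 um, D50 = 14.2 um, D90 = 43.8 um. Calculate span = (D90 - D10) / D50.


Span = (43.8 - 4.4) / 14.2 = 39.4 / 14.2 = 2.775

2.775


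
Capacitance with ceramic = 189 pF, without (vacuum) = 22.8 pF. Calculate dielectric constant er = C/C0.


er = 189 / 22.8 = 8.29

8.29


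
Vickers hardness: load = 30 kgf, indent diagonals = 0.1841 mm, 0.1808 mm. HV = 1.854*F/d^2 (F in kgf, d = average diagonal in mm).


d_avg = (0.1841+0.1808)/2 = 0.18245 mm
HV = 1.854*30/0.18245^2 = 1671

1671


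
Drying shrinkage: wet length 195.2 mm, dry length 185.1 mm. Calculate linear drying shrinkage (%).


DS = (195.2 - 185.1) / 195.2 * 100 = 5.17%

5.17


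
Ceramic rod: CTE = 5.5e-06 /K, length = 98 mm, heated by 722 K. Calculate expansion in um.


dL = 5.5e-06 * 98 * 722 * 1000 = 389.158 um

389.158


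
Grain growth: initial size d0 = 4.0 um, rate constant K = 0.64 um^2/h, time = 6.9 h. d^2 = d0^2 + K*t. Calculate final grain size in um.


d^2 = 4.0^2 + 0.64*6.9 = 20.416
d = sqrt(20.416) = 4.52 um

4.52


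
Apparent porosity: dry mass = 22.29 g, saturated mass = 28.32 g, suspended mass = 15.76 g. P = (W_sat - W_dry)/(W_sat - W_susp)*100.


P = (28.32 - 22.29) / (28.32 - 15.76) * 100 = 6.03 / 12.56 * 100 = 48.0%

48.0


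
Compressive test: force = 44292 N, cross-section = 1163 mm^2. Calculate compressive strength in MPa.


CS = 44292 / 1163 = 38.1 MPa

38.1


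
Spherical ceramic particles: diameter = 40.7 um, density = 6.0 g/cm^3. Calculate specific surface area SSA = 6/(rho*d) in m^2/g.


SSA = 6 / (6.0 * 40.7) = 0.025 m^2/g

0.025


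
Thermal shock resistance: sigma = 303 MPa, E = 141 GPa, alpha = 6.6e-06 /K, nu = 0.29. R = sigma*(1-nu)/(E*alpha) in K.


R = 303*(1-0.29)/(141*1000*6.6e-06) = 231 K

231


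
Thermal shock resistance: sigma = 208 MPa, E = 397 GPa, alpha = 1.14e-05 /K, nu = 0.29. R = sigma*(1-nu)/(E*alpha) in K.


R = 208*(1-0.29)/(397*1000*1.14e-05) = 33 K

33


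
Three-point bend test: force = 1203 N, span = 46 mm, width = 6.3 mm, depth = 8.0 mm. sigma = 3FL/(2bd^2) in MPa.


sigma = 3*1203*46/(2*6.3*8.0^2) = 205.9 MPa

205.9


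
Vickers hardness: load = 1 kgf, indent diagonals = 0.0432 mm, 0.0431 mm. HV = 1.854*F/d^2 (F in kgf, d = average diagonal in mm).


d_avg = (0.0432+0.0431)/2 = 0.04315 mm
HV = 1.854*1/0.04315^2 = 996

996


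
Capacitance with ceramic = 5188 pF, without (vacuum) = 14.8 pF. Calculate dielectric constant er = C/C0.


er = 5188 / 14.8 = 350.54

350.54


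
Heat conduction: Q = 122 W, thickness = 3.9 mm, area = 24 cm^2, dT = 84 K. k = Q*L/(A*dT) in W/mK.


k = 122*3.9/1000/(24/10000*84) = 2.36 W/mK

2.36


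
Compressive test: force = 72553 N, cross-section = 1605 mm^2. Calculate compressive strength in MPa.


CS = 72553 / 1605 = 45.2 MPa

45.2


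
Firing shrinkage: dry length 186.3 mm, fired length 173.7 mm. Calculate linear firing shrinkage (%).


FS = (186.3 - 173.7) / 186.3 * 100 = 6.76%

6.76


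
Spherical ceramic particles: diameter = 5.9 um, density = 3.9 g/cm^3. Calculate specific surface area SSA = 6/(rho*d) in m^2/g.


SSA = 6 / (3.9 * 5.9) = 0.261 m^2/g

0.261


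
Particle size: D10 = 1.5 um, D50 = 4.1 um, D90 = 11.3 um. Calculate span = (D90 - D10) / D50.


Span = (11.3 - 1.5) / 4.1 = 9.8 / 4.1 = 2.39

2.39


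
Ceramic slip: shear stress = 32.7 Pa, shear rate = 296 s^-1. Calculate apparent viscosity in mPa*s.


eta = tau/gamma * 1000 = 32.7/296 * 1000 = 110.5 mPa*s

110.5


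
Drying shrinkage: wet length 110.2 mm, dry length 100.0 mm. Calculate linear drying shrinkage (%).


DS = (110.2 - 100.0) / 110.2 * 100 = 9.26%

9.26


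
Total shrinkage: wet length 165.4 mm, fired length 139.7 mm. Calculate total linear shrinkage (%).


TS = (165.4 - 139.7) / 165.4 * 100 = 15.54%

15.54


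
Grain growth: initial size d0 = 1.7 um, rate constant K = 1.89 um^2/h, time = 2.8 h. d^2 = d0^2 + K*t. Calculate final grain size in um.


d^2 = 1.7^2 + 1.89*2.8 = 8.182
d = sqrt(8.182) = 2.86 um

2.86


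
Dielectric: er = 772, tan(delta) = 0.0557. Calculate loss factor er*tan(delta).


Loss = 772 * 0.0557 = 43.0

43.0


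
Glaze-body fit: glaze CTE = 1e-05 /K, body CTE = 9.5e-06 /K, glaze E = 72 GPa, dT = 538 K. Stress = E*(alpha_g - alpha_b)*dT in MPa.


Stress = 72*1000*(1e-05 - 9.5e-06)*538 = 19.4 MPa

19.4


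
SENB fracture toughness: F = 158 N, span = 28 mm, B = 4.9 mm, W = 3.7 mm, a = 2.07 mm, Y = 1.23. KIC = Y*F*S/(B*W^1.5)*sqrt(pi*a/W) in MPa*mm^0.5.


KIC = 1.23*158*28/(4.9*3.7^1.5)*sqrt(pi*2.07/3.7) = 206.86

206.86


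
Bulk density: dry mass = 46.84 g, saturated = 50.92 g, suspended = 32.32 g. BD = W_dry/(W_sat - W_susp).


BD = 46.84 / (50.92 - 32.32) = 46.84 / 18.6 = 2.518 g/cm^3

2.518


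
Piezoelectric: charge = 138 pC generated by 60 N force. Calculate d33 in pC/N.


d33 = 138 / 60 = 2.3 pC/N

2.3


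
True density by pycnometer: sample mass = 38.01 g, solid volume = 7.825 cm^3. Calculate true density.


TD = 38.01 / 7.825 = 4.858 g/cm^3

4.858


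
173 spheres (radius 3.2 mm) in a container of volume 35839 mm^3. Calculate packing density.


V_sphere = 4/3*pi*3.2^3 = 137.2583 mm^3
Total V = 173*137.2583 = 23745.6859 mm^3
PD = 23745.6859 / 35839 = 0.663

0.663


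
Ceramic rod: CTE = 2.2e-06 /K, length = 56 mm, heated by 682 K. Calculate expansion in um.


dL = 2.2e-06 * 56 * 682 * 1000 = 84.022 um

84.022


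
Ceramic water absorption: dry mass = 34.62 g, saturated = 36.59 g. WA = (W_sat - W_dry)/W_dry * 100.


WA = (36.59 - 34.62) / 34.62 * 100 = 5.69%

5.69


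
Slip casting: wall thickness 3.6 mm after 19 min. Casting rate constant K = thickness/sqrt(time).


K = 3.6 / sqrt(19) = 3.6 / 4.3589 = 0.826 mm/min^0.5

0.826


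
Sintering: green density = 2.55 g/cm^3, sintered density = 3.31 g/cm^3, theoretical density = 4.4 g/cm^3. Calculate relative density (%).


Relative = 3.31 / 4.4 * 100 = 75.2%

75.2


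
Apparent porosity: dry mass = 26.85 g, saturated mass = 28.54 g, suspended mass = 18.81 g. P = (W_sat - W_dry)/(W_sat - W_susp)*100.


P = (28.54 - 26.85) / (28.54 - 18.81) * 100 = 1.69 / 9.73 * 100 = 17.4%

17.4


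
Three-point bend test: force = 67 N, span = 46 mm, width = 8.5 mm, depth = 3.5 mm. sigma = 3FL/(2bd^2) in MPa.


sigma = 3*67*46/(2*8.5*3.5^2) = 44.4 MPa

44.4


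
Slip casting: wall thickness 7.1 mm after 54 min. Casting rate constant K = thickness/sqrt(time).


K = 7.1 / sqrt(54) = 7.1 / 7.3485 = 0.966 mm/min^0.5

0.966


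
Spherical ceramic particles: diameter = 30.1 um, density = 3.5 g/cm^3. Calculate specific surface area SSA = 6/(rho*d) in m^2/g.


SSA = 6 / (3.5 * 30.1) = 0.057 m^2/g

0.057


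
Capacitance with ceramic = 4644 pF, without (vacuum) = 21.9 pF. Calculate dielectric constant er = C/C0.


er = 4644 / 21.9 = 212.05

212.05


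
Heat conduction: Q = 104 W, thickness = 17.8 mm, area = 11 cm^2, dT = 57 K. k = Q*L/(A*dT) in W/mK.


k = 104*17.8/1000/(11/10000*57) = 29.52 W/mK

29.52


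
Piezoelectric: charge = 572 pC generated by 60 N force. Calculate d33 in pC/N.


d33 = 572 / 60 = 9.5 pC/N

9.5


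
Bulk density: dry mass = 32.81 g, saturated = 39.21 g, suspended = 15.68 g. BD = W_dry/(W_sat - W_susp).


BD = 32.81 / (39.21 - 15.68) = 32.81 / 23.53 = 1.394 g/cm^3

1.394


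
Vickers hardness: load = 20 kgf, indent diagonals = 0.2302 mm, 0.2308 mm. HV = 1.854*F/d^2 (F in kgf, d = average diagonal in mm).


d_avg = (0.2302+0.2308)/2 = 0.2305 mm
HV = 1.854*20/0.2305^2 = 698

698


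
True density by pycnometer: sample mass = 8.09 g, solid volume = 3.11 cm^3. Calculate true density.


TD = 8.09 / 3.11 = 2.601 g/cm^3

2.601


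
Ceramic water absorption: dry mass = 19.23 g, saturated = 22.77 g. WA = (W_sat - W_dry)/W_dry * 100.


WA = (22.77 - 19.23) / 19.23 * 100 = 18.41%

18.41


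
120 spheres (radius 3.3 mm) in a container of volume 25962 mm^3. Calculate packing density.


V_sphere = 4/3*pi*3.3^3 = 150.5326 mm^3
Total V = 120*150.5326 = 18063.912 mm^3
PD = 18063.912 / 25962 = 0.696

0.696


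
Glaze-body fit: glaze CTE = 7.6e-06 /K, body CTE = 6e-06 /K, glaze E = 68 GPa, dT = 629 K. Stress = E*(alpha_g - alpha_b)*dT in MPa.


Stress = 68*1000*(7.6e-06 - 6e-06)*629 = 68.4 MPa

68.4


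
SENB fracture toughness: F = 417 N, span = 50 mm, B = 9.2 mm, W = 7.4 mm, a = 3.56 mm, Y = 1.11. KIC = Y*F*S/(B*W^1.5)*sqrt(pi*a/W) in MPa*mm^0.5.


KIC = 1.11*417*50/(9.2*7.4^1.5)*sqrt(pi*3.56/7.4) = 153.63

153.63


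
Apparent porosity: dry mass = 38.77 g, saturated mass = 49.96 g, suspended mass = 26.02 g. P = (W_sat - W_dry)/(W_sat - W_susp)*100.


P = (49.96 - 38.77) / (49.96 - 26.02) * 100 = 11.19 / 23.94 * 100 = 46.7%

46.7


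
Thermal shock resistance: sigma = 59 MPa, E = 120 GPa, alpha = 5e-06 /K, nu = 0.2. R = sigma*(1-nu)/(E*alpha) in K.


R = 59*(1-0.2)/(120*1000*5e-06) = 79 K

79


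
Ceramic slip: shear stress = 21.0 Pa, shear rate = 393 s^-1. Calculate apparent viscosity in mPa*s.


eta = tau/gamma * 1000 = 21.0/393 * 1000 = 53.4 mPa*s

53.4


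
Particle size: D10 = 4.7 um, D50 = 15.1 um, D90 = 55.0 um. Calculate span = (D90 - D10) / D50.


Span = (55.0 - 4.7) / 15.1 = 50.3 / 15.1 = 3.331

3.331


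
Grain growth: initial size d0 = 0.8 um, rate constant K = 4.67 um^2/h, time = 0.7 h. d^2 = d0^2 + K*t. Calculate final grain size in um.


d^2 = 0.8^2 + 4.67*0.7 = 3.909
d = sqrt(3.909) = 1.98 um

1.98


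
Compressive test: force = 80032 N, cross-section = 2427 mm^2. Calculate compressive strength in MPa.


CS = 80032 / 2427 = 33.0 MPa

33.0


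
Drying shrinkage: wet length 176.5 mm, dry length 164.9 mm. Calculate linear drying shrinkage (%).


DS = (176.5 - 164.9) / 176.5 * 100 = 6.57%

6.57


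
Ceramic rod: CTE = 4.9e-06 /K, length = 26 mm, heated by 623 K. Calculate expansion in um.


dL = 4.9e-06 * 26 * 623 * 1000 = 79.37 um

79.37


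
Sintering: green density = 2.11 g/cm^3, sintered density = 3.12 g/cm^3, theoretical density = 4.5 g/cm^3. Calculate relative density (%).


Relative = 3.12 / 4.5 * 100 = 69.3%

69.3


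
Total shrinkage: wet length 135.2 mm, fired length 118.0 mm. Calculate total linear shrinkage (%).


TS = (135.2 - 118.0) / 135.2 * 100 = 12.72%

12.72


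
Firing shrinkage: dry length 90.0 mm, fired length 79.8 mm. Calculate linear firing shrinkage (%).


FS = (90.0 - 79.8) / 90.0 * 100 = 11.33%

11.33


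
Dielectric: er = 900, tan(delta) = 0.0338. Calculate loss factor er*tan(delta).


Loss = 900 * 0.0338 = 30.42

30.42


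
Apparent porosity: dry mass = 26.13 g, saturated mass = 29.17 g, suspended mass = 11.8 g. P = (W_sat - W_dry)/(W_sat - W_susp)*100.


P = (29.17 - 26.13) / (29.17 - 11.8) * 100 = 3.04 / 17.37 * 100 = 17.5%

17.5


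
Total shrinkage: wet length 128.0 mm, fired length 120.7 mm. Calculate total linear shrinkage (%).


TS = (128.0 - 120.7) / 128.0 * 100 = 5.7%

5.7


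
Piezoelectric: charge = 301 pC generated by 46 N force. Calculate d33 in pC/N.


d33 = 301 / 46 = 6.5 pC/N

6.5


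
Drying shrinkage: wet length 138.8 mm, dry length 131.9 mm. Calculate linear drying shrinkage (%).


DS = (138.8 - 131.9) / 138.8 * 100 = 4.97%

4.97


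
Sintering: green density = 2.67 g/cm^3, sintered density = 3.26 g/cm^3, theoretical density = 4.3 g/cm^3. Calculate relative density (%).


Relative = 3.26 / 4.3 * 100 = 75.8%

75.8


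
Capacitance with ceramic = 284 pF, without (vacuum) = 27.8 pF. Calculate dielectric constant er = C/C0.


er = 284 / 27.8 = 10.22

10.22


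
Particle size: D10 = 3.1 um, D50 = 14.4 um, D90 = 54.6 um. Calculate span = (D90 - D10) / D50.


Span = (54.6 - 3.1) / 14.4 = 51.5 / 14.4 = 3.576

3.576


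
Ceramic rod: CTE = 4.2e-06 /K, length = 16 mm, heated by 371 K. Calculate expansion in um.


dL = 4.2e-06 * 16 * 371 * 1000 = 24.931 um

24.931


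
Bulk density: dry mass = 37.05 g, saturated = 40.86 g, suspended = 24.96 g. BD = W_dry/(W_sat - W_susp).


BD = 37.05 / (40.86 - 24.96) = 37.05 / 15.9 = 2.33 g/cm^3

2.33


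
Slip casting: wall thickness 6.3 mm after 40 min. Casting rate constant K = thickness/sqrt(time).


K = 6.3 / sqrt(40) = 6.3 / 6.3246 = 0.996 mm/min^0.5

0.996


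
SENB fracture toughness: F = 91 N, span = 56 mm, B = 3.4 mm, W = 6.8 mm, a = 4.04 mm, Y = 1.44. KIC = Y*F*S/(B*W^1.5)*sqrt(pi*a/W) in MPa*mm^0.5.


KIC = 1.44*91*56/(3.4*6.8^1.5)*sqrt(pi*4.04/6.8) = 166.29

166.29


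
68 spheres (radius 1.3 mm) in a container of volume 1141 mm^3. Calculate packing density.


V_sphere = 4/3*pi*1.3^3 = 9.2028 mm^3
Total V = 68*9.2028 = 625.7904 mm^3
PD = 625.7904 / 1141 = 0.548

0.548


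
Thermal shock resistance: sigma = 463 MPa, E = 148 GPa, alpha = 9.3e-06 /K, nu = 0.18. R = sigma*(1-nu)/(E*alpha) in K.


R = 463*(1-0.18)/(148*1000*9.3e-06) = 276 K

276


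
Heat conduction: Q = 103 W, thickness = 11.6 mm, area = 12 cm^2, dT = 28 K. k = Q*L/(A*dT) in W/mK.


k = 103*11.6/1000/(12/10000*28) = 35.56 W/mK

35.56


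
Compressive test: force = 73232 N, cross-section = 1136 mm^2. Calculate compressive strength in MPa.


CS = 73232 / 1136 = 64.5 MPa

64.5


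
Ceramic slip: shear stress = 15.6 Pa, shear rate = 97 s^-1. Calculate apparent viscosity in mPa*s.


eta = tau/gamma * 1000 = 15.6/97 * 1000 = 160.8 mPa*s

160.8


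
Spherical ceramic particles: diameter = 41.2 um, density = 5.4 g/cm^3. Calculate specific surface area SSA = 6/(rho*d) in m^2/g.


SSA = 6 / (5.4 * 41.2) = 0.027 m^2/g

0.027


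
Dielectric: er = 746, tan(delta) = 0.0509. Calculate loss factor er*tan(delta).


Loss = 746 * 0.0509 = 37.971

37.971


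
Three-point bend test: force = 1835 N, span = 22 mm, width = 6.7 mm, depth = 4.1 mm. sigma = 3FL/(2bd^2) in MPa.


sigma = 3*1835*22/(2*6.7*4.1^2) = 537.7 MPa

537.7


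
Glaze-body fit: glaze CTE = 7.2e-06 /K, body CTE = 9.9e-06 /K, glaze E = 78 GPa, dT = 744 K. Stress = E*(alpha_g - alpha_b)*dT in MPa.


Stress = 78*1000*(7.2e-06 - 9.9e-06)*744 = -156.7 MPa

-156.7


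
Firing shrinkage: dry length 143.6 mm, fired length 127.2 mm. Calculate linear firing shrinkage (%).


FS = (143.6 - 127.2) / 143.6 * 100 = 11.42%

11.42


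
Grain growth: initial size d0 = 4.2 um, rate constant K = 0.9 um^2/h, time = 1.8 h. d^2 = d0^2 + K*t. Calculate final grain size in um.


d^2 = 4.2^2 + 0.9*1.8 = 19.26
d = sqrt(19.26) = 4.39 um

4.39


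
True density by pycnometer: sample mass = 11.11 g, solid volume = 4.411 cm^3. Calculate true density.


TD = 11.11 / 4.411 = 2.519 g/cm^3

2.519


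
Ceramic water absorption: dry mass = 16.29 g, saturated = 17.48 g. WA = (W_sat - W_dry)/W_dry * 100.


WA = (17.48 - 16.29) / 16.29 * 100 = 7.31%

7.31


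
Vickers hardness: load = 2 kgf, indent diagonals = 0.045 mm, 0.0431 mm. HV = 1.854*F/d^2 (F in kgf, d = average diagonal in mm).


d_avg = (0.045+0.0431)/2 = 0.04405 mm
HV = 1.854*2/0.04405^2 = 1911

1911


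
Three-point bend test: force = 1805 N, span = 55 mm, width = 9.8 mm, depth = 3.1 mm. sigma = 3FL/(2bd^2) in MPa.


sigma = 3*1805*55/(2*9.8*3.1^2) = 1581.2 MPa

1581.2


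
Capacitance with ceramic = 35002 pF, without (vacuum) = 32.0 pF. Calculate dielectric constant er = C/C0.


er = 35002 / 32.0 = 1093.81

1093.81


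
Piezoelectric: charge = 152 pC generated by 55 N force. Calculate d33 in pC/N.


d33 = 152 / 55 = 2.8 pC/N

2.8


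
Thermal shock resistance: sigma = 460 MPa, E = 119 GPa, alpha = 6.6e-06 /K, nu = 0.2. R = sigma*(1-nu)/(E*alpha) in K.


R = 460*(1-0.2)/(119*1000*6.6e-06) = 469 K

469


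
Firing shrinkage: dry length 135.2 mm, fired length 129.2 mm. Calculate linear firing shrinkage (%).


FS = (135.2 - 129.2) / 135.2 * 100 = 4.44%

4.44


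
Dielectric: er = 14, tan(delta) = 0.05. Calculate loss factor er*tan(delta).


Loss = 14 * 0.05 = 0.7

0.7


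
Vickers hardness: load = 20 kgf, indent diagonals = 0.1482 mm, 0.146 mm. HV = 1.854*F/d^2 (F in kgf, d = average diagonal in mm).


d_avg = (0.1482+0.146)/2 = 0.1471 mm
HV = 1.854*20/0.1471^2 = 1714

1714


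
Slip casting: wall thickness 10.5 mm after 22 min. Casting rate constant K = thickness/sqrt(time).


K = 10.5 / sqrt(22) = 10.5 / 4.6904 = 2.239 mm/min^0.5

2.239


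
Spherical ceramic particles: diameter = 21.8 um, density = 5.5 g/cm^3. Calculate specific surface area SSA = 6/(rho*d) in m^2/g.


SSA = 6 / (5.5 * 21.8) = 0.05 m^2/g

0.05


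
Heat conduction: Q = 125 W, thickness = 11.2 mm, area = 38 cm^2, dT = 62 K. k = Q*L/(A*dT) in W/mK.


k = 125*11.2/1000/(38/10000*62) = 5.94 W/mK

5.94


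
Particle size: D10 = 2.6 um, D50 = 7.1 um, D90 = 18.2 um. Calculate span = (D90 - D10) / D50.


Span = (18.2 - 2.6) / 7.1 = 15.6 / 7.1 = 2.197

2.197


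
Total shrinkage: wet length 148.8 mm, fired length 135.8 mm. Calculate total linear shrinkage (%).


TS = (148.8 - 135.8) / 148.8 * 100 = 8.74%

8.74


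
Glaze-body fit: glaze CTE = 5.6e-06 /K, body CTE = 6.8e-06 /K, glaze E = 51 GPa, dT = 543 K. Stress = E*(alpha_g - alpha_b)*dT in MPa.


Stress = 51*1000*(5.6e-06 - 6.8e-06)*543 = -33.2 MPa

-33.2


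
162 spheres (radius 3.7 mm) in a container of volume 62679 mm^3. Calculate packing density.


V_sphere = 4/3*pi*3.7^3 = 212.1748 mm^3
Total V = 162*212.1748 = 34372.3176 mm^3
PD = 34372.3176 / 62679 = 0.548

0.548


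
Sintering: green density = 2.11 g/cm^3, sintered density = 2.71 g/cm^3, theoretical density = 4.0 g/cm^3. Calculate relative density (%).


Relative = 2.71 / 4.0 * 100 = 67.8%

67.8


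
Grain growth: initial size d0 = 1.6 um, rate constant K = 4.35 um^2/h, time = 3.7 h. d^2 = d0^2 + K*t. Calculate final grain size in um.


d^2 = 1.6^2 + 4.35*3.7 = 18.655
d = sqrt(18.655) = 4.32 um

4.32


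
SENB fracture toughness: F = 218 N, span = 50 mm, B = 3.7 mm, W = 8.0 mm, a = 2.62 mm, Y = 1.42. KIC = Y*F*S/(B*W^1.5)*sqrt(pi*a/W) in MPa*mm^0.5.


KIC = 1.42*218*50/(3.7*8.0^1.5)*sqrt(pi*2.62/8.0) = 187.52

187.52


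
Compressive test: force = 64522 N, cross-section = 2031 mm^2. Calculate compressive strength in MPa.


CS = 64522 / 2031 = 31.8 MPa

31.8


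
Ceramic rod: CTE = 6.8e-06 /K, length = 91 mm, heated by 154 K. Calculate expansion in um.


dL = 6.8e-06 * 91 * 154 * 1000 = 95.295 um

95.295


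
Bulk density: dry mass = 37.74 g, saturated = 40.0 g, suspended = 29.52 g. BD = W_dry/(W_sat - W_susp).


BD = 37.74 / (40.0 - 29.52) = 37.74 / 10.48 = 3.601 g/cm^3

3.601
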